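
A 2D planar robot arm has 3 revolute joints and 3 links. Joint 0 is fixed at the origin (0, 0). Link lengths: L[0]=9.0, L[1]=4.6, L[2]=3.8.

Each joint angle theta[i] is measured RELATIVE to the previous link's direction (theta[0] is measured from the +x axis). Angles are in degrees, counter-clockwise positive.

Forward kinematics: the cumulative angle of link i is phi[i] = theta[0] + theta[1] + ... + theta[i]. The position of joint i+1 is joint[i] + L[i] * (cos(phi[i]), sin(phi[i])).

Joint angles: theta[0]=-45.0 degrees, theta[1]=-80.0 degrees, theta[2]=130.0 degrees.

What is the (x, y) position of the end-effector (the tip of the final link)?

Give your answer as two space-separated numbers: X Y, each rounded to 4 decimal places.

joint[0] = (0.0000, 0.0000)  (base)
link 0: phi[0] = -45 = -45 deg
  cos(-45 deg) = 0.7071, sin(-45 deg) = -0.7071
  joint[1] = (0.0000, 0.0000) + 9 * (0.7071, -0.7071) = (0.0000 + 6.3640, 0.0000 + -6.3640) = (6.3640, -6.3640)
link 1: phi[1] = -45 + -80 = -125 deg
  cos(-125 deg) = -0.5736, sin(-125 deg) = -0.8192
  joint[2] = (6.3640, -6.3640) + 4.6 * (-0.5736, -0.8192) = (6.3640 + -2.6385, -6.3640 + -3.7681) = (3.7255, -10.1321)
link 2: phi[2] = -45 + -80 + 130 = 5 deg
  cos(5 deg) = 0.9962, sin(5 deg) = 0.0872
  joint[3] = (3.7255, -10.1321) + 3.8 * (0.9962, 0.0872) = (3.7255 + 3.7855, -10.1321 + 0.3312) = (7.5110, -9.8009)
End effector: (7.5110, -9.8009)

Answer: 7.5110 -9.8009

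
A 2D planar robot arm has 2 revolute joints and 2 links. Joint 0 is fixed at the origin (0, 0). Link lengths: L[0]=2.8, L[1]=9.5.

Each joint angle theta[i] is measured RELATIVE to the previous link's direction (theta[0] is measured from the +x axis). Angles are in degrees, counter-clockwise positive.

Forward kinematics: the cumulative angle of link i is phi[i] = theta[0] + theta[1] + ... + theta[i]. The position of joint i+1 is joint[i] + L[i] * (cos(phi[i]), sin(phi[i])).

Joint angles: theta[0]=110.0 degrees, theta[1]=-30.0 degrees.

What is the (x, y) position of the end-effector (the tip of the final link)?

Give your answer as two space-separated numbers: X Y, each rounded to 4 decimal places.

joint[0] = (0.0000, 0.0000)  (base)
link 0: phi[0] = 110 = 110 deg
  cos(110 deg) = -0.3420, sin(110 deg) = 0.9397
  joint[1] = (0.0000, 0.0000) + 2.8 * (-0.3420, 0.9397) = (0.0000 + -0.9577, 0.0000 + 2.6311) = (-0.9577, 2.6311)
link 1: phi[1] = 110 + -30 = 80 deg
  cos(80 deg) = 0.1736, sin(80 deg) = 0.9848
  joint[2] = (-0.9577, 2.6311) + 9.5 * (0.1736, 0.9848) = (-0.9577 + 1.6497, 2.6311 + 9.3557) = (0.6920, 11.9868)
End effector: (0.6920, 11.9868)

Answer: 0.6920 11.9868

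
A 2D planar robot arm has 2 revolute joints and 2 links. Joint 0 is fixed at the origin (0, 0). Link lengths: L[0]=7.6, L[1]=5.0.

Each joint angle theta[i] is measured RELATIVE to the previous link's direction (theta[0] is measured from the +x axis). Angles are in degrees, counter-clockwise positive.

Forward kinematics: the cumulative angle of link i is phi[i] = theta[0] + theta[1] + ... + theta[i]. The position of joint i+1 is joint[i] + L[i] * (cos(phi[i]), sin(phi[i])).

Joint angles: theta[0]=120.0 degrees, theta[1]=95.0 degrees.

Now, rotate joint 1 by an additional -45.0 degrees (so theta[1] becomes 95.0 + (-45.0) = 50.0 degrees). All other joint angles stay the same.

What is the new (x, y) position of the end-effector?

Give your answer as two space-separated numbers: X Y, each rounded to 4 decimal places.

Answer: -8.7240 7.4500

Derivation:
joint[0] = (0.0000, 0.0000)  (base)
link 0: phi[0] = 120 = 120 deg
  cos(120 deg) = -0.5000, sin(120 deg) = 0.8660
  joint[1] = (0.0000, 0.0000) + 7.6 * (-0.5000, 0.8660) = (0.0000 + -3.8000, 0.0000 + 6.5818) = (-3.8000, 6.5818)
link 1: phi[1] = 120 + 50 = 170 deg
  cos(170 deg) = -0.9848, sin(170 deg) = 0.1736
  joint[2] = (-3.8000, 6.5818) + 5 * (-0.9848, 0.1736) = (-3.8000 + -4.9240, 6.5818 + 0.8682) = (-8.7240, 7.4500)
End effector: (-8.7240, 7.4500)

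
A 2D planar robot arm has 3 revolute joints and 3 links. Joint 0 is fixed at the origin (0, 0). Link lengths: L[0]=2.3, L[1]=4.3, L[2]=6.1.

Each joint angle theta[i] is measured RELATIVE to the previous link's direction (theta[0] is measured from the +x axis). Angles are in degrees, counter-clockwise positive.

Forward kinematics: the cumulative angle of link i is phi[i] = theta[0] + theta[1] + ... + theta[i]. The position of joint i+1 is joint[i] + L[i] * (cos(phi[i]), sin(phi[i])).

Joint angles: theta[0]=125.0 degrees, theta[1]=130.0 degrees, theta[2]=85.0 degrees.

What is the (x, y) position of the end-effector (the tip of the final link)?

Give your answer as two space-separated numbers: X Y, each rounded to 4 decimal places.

Answer: 3.3000 -4.3558

Derivation:
joint[0] = (0.0000, 0.0000)  (base)
link 0: phi[0] = 125 = 125 deg
  cos(125 deg) = -0.5736, sin(125 deg) = 0.8192
  joint[1] = (0.0000, 0.0000) + 2.3 * (-0.5736, 0.8192) = (0.0000 + -1.3192, 0.0000 + 1.8840) = (-1.3192, 1.8840)
link 1: phi[1] = 125 + 130 = 255 deg
  cos(255 deg) = -0.2588, sin(255 deg) = -0.9659
  joint[2] = (-1.3192, 1.8840) + 4.3 * (-0.2588, -0.9659) = (-1.3192 + -1.1129, 1.8840 + -4.1535) = (-2.4321, -2.2694)
link 2: phi[2] = 125 + 130 + 85 = 340 deg
  cos(340 deg) = 0.9397, sin(340 deg) = -0.3420
  joint[3] = (-2.4321, -2.2694) + 6.1 * (0.9397, -0.3420) = (-2.4321 + 5.7321, -2.2694 + -2.0863) = (3.3000, -4.3558)
End effector: (3.3000, -4.3558)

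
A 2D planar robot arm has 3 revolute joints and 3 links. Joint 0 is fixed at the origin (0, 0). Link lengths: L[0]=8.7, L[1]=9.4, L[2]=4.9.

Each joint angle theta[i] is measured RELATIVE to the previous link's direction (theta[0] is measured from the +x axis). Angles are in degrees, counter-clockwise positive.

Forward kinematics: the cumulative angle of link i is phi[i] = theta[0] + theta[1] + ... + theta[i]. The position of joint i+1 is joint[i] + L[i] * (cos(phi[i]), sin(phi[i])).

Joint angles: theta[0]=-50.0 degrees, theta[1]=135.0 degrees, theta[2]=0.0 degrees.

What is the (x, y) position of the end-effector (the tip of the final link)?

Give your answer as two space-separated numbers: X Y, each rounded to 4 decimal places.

joint[0] = (0.0000, 0.0000)  (base)
link 0: phi[0] = -50 = -50 deg
  cos(-50 deg) = 0.6428, sin(-50 deg) = -0.7660
  joint[1] = (0.0000, 0.0000) + 8.7 * (0.6428, -0.7660) = (0.0000 + 5.5923, 0.0000 + -6.6646) = (5.5923, -6.6646)
link 1: phi[1] = -50 + 135 = 85 deg
  cos(85 deg) = 0.0872, sin(85 deg) = 0.9962
  joint[2] = (5.5923, -6.6646) + 9.4 * (0.0872, 0.9962) = (5.5923 + 0.8193, -6.6646 + 9.3642) = (6.4115, 2.6996)
link 2: phi[2] = -50 + 135 + 0 = 85 deg
  cos(85 deg) = 0.0872, sin(85 deg) = 0.9962
  joint[3] = (6.4115, 2.6996) + 4.9 * (0.0872, 0.9962) = (6.4115 + 0.4271, 2.6996 + 4.8814) = (6.8386, 7.5810)
End effector: (6.8386, 7.5810)

Answer: 6.8386 7.5810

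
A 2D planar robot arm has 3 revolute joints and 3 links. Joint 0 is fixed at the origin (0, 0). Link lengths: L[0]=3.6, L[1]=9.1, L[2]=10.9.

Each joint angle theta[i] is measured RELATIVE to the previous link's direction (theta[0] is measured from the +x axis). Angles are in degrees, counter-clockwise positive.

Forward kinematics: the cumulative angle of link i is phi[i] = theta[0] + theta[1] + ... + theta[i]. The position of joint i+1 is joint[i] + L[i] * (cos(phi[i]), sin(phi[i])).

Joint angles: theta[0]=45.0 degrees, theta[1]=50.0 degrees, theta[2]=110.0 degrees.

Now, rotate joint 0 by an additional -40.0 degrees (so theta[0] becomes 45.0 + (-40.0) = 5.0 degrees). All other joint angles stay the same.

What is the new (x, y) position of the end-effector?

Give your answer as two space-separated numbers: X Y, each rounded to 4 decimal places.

Answer: -1.7227 10.5892

Derivation:
joint[0] = (0.0000, 0.0000)  (base)
link 0: phi[0] = 5 = 5 deg
  cos(5 deg) = 0.9962, sin(5 deg) = 0.0872
  joint[1] = (0.0000, 0.0000) + 3.6 * (0.9962, 0.0872) = (0.0000 + 3.5863, 0.0000 + 0.3138) = (3.5863, 0.3138)
link 1: phi[1] = 5 + 50 = 55 deg
  cos(55 deg) = 0.5736, sin(55 deg) = 0.8192
  joint[2] = (3.5863, 0.3138) + 9.1 * (0.5736, 0.8192) = (3.5863 + 5.2195, 0.3138 + 7.4543) = (8.8058, 7.7680)
link 2: phi[2] = 5 + 50 + 110 = 165 deg
  cos(165 deg) = -0.9659, sin(165 deg) = 0.2588
  joint[3] = (8.8058, 7.7680) + 10.9 * (-0.9659, 0.2588) = (8.8058 + -10.5286, 7.7680 + 2.8211) = (-1.7227, 10.5892)
End effector: (-1.7227, 10.5892)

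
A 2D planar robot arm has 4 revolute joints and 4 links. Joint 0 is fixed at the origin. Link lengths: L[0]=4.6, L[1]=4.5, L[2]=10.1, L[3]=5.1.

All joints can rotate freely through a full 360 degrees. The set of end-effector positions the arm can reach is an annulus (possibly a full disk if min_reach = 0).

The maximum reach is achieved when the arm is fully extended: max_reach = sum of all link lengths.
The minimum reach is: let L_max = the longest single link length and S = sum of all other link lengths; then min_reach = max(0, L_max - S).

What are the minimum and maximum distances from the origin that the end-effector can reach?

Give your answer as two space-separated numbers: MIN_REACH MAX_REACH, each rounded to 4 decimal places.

Link lengths: [4.6, 4.5, 10.1, 5.1]
max_reach = 4.6 + 4.5 + 10.1 + 5.1 = 24.3
L_max = max([4.6, 4.5, 10.1, 5.1]) = 10.1
S (sum of others) = 24.3 - 10.1 = 14.2
min_reach = max(0, 10.1 - 14.2) = max(0, -4.1) = 0

Answer: 0.0000 24.3000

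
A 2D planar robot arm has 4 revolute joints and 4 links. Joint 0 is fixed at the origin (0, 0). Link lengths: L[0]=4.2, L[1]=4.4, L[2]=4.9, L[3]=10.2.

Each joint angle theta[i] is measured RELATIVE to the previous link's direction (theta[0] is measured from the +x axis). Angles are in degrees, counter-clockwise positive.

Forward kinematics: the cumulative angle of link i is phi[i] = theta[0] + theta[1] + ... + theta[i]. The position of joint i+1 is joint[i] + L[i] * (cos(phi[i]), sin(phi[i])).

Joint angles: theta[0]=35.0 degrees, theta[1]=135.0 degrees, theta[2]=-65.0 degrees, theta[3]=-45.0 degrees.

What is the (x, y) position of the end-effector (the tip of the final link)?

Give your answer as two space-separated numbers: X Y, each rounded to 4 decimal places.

Answer: 2.9391 16.7396

Derivation:
joint[0] = (0.0000, 0.0000)  (base)
link 0: phi[0] = 35 = 35 deg
  cos(35 deg) = 0.8192, sin(35 deg) = 0.5736
  joint[1] = (0.0000, 0.0000) + 4.2 * (0.8192, 0.5736) = (0.0000 + 3.4404, 0.0000 + 2.4090) = (3.4404, 2.4090)
link 1: phi[1] = 35 + 135 = 170 deg
  cos(170 deg) = -0.9848, sin(170 deg) = 0.1736
  joint[2] = (3.4404, 2.4090) + 4.4 * (-0.9848, 0.1736) = (3.4404 + -4.3332, 2.4090 + 0.7641) = (-0.8927, 3.1731)
link 2: phi[2] = 35 + 135 + -65 = 105 deg
  cos(105 deg) = -0.2588, sin(105 deg) = 0.9659
  joint[3] = (-0.8927, 3.1731) + 4.9 * (-0.2588, 0.9659) = (-0.8927 + -1.2682, 3.1731 + 4.7330) = (-2.1609, 7.9061)
link 3: phi[3] = 35 + 135 + -65 + -45 = 60 deg
  cos(60 deg) = 0.5000, sin(60 deg) = 0.8660
  joint[4] = (-2.1609, 7.9061) + 10.2 * (0.5000, 0.8660) = (-2.1609 + 5.1000, 7.9061 + 8.8335) = (2.9391, 16.7396)
End effector: (2.9391, 16.7396)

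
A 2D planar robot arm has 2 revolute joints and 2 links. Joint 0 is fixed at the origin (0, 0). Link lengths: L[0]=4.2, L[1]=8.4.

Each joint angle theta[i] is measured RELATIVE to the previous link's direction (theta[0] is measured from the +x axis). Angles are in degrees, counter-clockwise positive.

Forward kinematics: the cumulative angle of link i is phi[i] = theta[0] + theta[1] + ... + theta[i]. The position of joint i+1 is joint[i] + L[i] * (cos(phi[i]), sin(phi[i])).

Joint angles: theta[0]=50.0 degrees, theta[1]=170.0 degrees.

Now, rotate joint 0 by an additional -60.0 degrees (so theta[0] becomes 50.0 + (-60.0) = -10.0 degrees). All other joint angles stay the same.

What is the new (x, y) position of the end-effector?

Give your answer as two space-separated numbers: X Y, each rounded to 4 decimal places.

joint[0] = (0.0000, 0.0000)  (base)
link 0: phi[0] = -10 = -10 deg
  cos(-10 deg) = 0.9848, sin(-10 deg) = -0.1736
  joint[1] = (0.0000, 0.0000) + 4.2 * (0.9848, -0.1736) = (0.0000 + 4.1362, 0.0000 + -0.7293) = (4.1362, -0.7293)
link 1: phi[1] = -10 + 170 = 160 deg
  cos(160 deg) = -0.9397, sin(160 deg) = 0.3420
  joint[2] = (4.1362, -0.7293) + 8.4 * (-0.9397, 0.3420) = (4.1362 + -7.8934, -0.7293 + 2.8730) = (-3.7572, 2.1436)
End effector: (-3.7572, 2.1436)

Answer: -3.7572 2.1436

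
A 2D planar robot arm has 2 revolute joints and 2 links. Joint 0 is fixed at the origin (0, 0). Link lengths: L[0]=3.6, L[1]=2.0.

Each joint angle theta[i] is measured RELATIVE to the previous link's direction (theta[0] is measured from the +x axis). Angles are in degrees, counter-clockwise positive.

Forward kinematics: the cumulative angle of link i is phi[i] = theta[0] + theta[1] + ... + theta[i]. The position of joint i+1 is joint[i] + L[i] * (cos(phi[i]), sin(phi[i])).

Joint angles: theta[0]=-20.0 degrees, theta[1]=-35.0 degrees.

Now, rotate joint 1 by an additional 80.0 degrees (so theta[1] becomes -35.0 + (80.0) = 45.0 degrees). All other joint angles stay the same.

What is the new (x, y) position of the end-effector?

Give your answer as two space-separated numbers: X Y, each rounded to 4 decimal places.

joint[0] = (0.0000, 0.0000)  (base)
link 0: phi[0] = -20 = -20 deg
  cos(-20 deg) = 0.9397, sin(-20 deg) = -0.3420
  joint[1] = (0.0000, 0.0000) + 3.6 * (0.9397, -0.3420) = (0.0000 + 3.3829, 0.0000 + -1.2313) = (3.3829, -1.2313)
link 1: phi[1] = -20 + 45 = 25 deg
  cos(25 deg) = 0.9063, sin(25 deg) = 0.4226
  joint[2] = (3.3829, -1.2313) + 2 * (0.9063, 0.4226) = (3.3829 + 1.8126, -1.2313 + 0.8452) = (5.1955, -0.3860)
End effector: (5.1955, -0.3860)

Answer: 5.1955 -0.3860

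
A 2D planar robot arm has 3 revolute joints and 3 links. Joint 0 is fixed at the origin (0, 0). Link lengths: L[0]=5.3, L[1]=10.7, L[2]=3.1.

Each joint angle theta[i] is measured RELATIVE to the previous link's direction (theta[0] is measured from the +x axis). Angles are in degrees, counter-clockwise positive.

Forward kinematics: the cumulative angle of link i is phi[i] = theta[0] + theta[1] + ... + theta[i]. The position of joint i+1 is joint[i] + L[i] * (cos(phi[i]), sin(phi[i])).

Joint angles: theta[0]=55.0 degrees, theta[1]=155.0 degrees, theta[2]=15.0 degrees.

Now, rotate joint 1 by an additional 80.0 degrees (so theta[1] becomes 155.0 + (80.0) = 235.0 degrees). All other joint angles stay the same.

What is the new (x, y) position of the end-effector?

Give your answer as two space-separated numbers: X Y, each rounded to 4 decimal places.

joint[0] = (0.0000, 0.0000)  (base)
link 0: phi[0] = 55 = 55 deg
  cos(55 deg) = 0.5736, sin(55 deg) = 0.8192
  joint[1] = (0.0000, 0.0000) + 5.3 * (0.5736, 0.8192) = (0.0000 + 3.0400, 0.0000 + 4.3415) = (3.0400, 4.3415)
link 1: phi[1] = 55 + 235 = 290 deg
  cos(290 deg) = 0.3420, sin(290 deg) = -0.9397
  joint[2] = (3.0400, 4.3415) + 10.7 * (0.3420, -0.9397) = (3.0400 + 3.6596, 4.3415 + -10.0547) = (6.6996, -5.7132)
link 2: phi[2] = 55 + 235 + 15 = 305 deg
  cos(305 deg) = 0.5736, sin(305 deg) = -0.8192
  joint[3] = (6.6996, -5.7132) + 3.1 * (0.5736, -0.8192) = (6.6996 + 1.7781, -5.7132 + -2.5394) = (8.4777, -8.2526)
End effector: (8.4777, -8.2526)

Answer: 8.4777 -8.2526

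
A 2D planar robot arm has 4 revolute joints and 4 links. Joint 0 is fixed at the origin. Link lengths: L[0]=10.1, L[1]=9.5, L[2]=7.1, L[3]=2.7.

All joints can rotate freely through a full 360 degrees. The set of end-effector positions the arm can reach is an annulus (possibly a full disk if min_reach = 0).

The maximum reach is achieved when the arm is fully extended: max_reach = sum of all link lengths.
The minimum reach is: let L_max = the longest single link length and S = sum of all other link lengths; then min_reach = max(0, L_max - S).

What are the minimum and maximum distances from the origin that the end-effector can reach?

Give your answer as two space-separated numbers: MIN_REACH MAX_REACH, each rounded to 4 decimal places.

Answer: 0.0000 29.4000

Derivation:
Link lengths: [10.1, 9.5, 7.1, 2.7]
max_reach = 10.1 + 9.5 + 7.1 + 2.7 = 29.4
L_max = max([10.1, 9.5, 7.1, 2.7]) = 10.1
S (sum of others) = 29.4 - 10.1 = 19.3
min_reach = max(0, 10.1 - 19.3) = max(0, -9.2) = 0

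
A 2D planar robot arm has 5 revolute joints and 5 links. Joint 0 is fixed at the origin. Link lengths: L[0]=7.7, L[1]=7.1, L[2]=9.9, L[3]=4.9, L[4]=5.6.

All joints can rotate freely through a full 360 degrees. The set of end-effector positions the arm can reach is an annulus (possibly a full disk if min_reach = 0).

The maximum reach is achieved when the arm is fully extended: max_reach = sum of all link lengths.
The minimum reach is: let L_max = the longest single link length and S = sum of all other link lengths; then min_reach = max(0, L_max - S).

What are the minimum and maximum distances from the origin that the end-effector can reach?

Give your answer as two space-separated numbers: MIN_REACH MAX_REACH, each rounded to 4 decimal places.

Answer: 0.0000 35.2000

Derivation:
Link lengths: [7.7, 7.1, 9.9, 4.9, 5.6]
max_reach = 7.7 + 7.1 + 9.9 + 4.9 + 5.6 = 35.2
L_max = max([7.7, 7.1, 9.9, 4.9, 5.6]) = 9.9
S (sum of others) = 35.2 - 9.9 = 25.3
min_reach = max(0, 9.9 - 25.3) = max(0, -15.4) = 0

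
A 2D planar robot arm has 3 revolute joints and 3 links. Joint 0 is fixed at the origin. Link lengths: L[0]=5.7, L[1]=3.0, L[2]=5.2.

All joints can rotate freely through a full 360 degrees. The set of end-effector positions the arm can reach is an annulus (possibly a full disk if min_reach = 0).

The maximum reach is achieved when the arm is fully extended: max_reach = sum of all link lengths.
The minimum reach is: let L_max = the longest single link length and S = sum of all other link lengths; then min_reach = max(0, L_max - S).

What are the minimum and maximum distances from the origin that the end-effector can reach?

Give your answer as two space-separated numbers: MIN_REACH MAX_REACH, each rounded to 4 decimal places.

Answer: 0.0000 13.9000

Derivation:
Link lengths: [5.7, 3.0, 5.2]
max_reach = 5.7 + 3 + 5.2 = 13.9
L_max = max([5.7, 3.0, 5.2]) = 5.7
S (sum of others) = 13.9 - 5.7 = 8.2
min_reach = max(0, 5.7 - 8.2) = max(0, -2.5) = 0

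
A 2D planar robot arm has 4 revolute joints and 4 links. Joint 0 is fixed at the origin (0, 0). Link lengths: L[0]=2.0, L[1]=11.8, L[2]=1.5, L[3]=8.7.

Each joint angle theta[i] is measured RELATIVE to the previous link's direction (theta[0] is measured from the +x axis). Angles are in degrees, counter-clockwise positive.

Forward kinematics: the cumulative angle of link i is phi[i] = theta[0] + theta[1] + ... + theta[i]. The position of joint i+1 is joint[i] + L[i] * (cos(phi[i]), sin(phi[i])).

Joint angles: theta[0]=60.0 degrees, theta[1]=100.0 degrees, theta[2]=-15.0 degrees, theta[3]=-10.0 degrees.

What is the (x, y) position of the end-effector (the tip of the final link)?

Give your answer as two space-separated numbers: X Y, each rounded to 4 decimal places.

Answer: -17.4689 12.7801

Derivation:
joint[0] = (0.0000, 0.0000)  (base)
link 0: phi[0] = 60 = 60 deg
  cos(60 deg) = 0.5000, sin(60 deg) = 0.8660
  joint[1] = (0.0000, 0.0000) + 2 * (0.5000, 0.8660) = (0.0000 + 1.0000, 0.0000 + 1.7321) = (1.0000, 1.7321)
link 1: phi[1] = 60 + 100 = 160 deg
  cos(160 deg) = -0.9397, sin(160 deg) = 0.3420
  joint[2] = (1.0000, 1.7321) + 11.8 * (-0.9397, 0.3420) = (1.0000 + -11.0884, 1.7321 + 4.0358) = (-10.0884, 5.7679)
link 2: phi[2] = 60 + 100 + -15 = 145 deg
  cos(145 deg) = -0.8192, sin(145 deg) = 0.5736
  joint[3] = (-10.0884, 5.7679) + 1.5 * (-0.8192, 0.5736) = (-10.0884 + -1.2287, 5.7679 + 0.8604) = (-11.3171, 6.6283)
link 3: phi[3] = 60 + 100 + -15 + -10 = 135 deg
  cos(135 deg) = -0.7071, sin(135 deg) = 0.7071
  joint[4] = (-11.3171, 6.6283) + 8.7 * (-0.7071, 0.7071) = (-11.3171 + -6.1518, 6.6283 + 6.1518) = (-17.4689, 12.7801)
End effector: (-17.4689, 12.7801)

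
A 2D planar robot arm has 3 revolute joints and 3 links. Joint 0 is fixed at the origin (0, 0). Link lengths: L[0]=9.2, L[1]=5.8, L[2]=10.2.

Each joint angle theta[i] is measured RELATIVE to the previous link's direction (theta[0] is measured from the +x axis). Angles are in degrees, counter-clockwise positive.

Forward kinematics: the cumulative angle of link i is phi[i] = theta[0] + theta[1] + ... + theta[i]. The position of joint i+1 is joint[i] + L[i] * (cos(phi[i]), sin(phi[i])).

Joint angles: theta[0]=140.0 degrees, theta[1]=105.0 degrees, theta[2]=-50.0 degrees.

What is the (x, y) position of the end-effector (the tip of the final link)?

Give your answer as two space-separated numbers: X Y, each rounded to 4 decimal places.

Answer: -19.3512 -1.9829

Derivation:
joint[0] = (0.0000, 0.0000)  (base)
link 0: phi[0] = 140 = 140 deg
  cos(140 deg) = -0.7660, sin(140 deg) = 0.6428
  joint[1] = (0.0000, 0.0000) + 9.2 * (-0.7660, 0.6428) = (0.0000 + -7.0476, 0.0000 + 5.9136) = (-7.0476, 5.9136)
link 1: phi[1] = 140 + 105 = 245 deg
  cos(245 deg) = -0.4226, sin(245 deg) = -0.9063
  joint[2] = (-7.0476, 5.9136) + 5.8 * (-0.4226, -0.9063) = (-7.0476 + -2.4512, 5.9136 + -5.2566) = (-9.4988, 0.6571)
link 2: phi[2] = 140 + 105 + -50 = 195 deg
  cos(195 deg) = -0.9659, sin(195 deg) = -0.2588
  joint[3] = (-9.4988, 0.6571) + 10.2 * (-0.9659, -0.2588) = (-9.4988 + -9.8524, 0.6571 + -2.6400) = (-19.3512, -1.9829)
End effector: (-19.3512, -1.9829)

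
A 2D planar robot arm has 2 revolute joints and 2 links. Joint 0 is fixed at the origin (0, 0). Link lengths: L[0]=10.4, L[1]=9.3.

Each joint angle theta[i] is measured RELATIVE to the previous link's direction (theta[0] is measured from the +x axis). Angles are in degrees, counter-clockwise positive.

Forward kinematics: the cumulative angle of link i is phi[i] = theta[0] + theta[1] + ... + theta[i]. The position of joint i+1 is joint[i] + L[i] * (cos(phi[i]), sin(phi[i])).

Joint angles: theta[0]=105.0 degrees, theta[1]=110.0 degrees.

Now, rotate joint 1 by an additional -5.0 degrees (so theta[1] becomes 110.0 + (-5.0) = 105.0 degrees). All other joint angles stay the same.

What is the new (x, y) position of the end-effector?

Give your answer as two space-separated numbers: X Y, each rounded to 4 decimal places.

joint[0] = (0.0000, 0.0000)  (base)
link 0: phi[0] = 105 = 105 deg
  cos(105 deg) = -0.2588, sin(105 deg) = 0.9659
  joint[1] = (0.0000, 0.0000) + 10.4 * (-0.2588, 0.9659) = (0.0000 + -2.6917, 0.0000 + 10.0456) = (-2.6917, 10.0456)
link 1: phi[1] = 105 + 105 = 210 deg
  cos(210 deg) = -0.8660, sin(210 deg) = -0.5000
  joint[2] = (-2.6917, 10.0456) + 9.3 * (-0.8660, -0.5000) = (-2.6917 + -8.0540, 10.0456 + -4.6500) = (-10.7458, 5.3956)
End effector: (-10.7458, 5.3956)

Answer: -10.7458 5.3956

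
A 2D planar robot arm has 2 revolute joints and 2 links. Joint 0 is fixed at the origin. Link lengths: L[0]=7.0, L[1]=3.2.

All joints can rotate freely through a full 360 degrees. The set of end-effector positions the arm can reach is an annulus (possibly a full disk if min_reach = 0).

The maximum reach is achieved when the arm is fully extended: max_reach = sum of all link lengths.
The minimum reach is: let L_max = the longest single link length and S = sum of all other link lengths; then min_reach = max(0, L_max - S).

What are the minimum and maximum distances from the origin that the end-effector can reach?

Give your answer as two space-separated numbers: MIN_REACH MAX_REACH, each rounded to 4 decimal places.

Answer: 3.8000 10.2000

Derivation:
Link lengths: [7.0, 3.2]
max_reach = 7 + 3.2 = 10.2
L_max = max([7.0, 3.2]) = 7
S (sum of others) = 10.2 - 7 = 3.2
min_reach = max(0, 7 - 3.2) = max(0, 3.8) = 3.8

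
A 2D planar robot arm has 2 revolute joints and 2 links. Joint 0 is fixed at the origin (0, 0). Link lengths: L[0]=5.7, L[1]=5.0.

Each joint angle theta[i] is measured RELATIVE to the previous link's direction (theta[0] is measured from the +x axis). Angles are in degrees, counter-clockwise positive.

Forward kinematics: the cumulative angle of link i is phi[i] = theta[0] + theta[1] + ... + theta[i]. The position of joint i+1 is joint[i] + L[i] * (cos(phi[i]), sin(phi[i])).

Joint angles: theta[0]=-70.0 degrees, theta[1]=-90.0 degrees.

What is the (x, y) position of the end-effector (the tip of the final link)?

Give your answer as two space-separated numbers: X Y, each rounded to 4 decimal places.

joint[0] = (0.0000, 0.0000)  (base)
link 0: phi[0] = -70 = -70 deg
  cos(-70 deg) = 0.3420, sin(-70 deg) = -0.9397
  joint[1] = (0.0000, 0.0000) + 5.7 * (0.3420, -0.9397) = (0.0000 + 1.9495, 0.0000 + -5.3562) = (1.9495, -5.3562)
link 1: phi[1] = -70 + -90 = -160 deg
  cos(-160 deg) = -0.9397, sin(-160 deg) = -0.3420
  joint[2] = (1.9495, -5.3562) + 5 * (-0.9397, -0.3420) = (1.9495 + -4.6985, -5.3562 + -1.7101) = (-2.7489, -7.0663)
End effector: (-2.7489, -7.0663)

Answer: -2.7489 -7.0663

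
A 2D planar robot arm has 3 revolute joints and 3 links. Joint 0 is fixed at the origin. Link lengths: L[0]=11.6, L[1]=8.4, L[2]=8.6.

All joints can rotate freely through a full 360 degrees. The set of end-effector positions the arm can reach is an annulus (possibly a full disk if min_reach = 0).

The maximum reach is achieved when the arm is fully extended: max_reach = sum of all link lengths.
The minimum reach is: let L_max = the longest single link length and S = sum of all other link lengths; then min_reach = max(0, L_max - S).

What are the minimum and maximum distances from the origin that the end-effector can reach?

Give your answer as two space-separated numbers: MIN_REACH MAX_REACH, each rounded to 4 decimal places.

Answer: 0.0000 28.6000

Derivation:
Link lengths: [11.6, 8.4, 8.6]
max_reach = 11.6 + 8.4 + 8.6 = 28.6
L_max = max([11.6, 8.4, 8.6]) = 11.6
S (sum of others) = 28.6 - 11.6 = 17
min_reach = max(0, 11.6 - 17) = max(0, -5.4) = 0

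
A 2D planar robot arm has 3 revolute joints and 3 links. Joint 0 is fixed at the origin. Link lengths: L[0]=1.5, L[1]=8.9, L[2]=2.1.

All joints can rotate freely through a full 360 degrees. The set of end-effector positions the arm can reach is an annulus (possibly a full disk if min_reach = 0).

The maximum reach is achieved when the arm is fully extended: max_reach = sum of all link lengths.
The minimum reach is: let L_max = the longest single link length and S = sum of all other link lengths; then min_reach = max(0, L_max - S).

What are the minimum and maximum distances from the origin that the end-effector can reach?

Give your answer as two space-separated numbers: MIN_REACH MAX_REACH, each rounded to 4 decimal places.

Link lengths: [1.5, 8.9, 2.1]
max_reach = 1.5 + 8.9 + 2.1 = 12.5
L_max = max([1.5, 8.9, 2.1]) = 8.9
S (sum of others) = 12.5 - 8.9 = 3.6
min_reach = max(0, 8.9 - 3.6) = max(0, 5.3) = 5.3

Answer: 5.3000 12.5000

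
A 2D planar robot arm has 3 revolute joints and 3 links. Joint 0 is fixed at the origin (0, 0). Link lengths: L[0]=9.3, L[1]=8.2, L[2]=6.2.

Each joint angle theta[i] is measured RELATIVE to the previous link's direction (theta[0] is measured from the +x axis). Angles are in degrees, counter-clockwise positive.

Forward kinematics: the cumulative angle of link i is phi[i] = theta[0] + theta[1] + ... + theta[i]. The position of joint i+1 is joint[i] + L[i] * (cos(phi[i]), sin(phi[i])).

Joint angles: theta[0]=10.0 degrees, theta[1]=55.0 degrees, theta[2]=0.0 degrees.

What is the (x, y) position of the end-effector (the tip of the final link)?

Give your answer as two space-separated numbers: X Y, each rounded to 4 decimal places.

joint[0] = (0.0000, 0.0000)  (base)
link 0: phi[0] = 10 = 10 deg
  cos(10 deg) = 0.9848, sin(10 deg) = 0.1736
  joint[1] = (0.0000, 0.0000) + 9.3 * (0.9848, 0.1736) = (0.0000 + 9.1587, 0.0000 + 1.6149) = (9.1587, 1.6149)
link 1: phi[1] = 10 + 55 = 65 deg
  cos(65 deg) = 0.4226, sin(65 deg) = 0.9063
  joint[2] = (9.1587, 1.6149) + 8.2 * (0.4226, 0.9063) = (9.1587 + 3.4655, 1.6149 + 7.4317) = (12.6242, 9.0467)
link 2: phi[2] = 10 + 55 + 0 = 65 deg
  cos(65 deg) = 0.4226, sin(65 deg) = 0.9063
  joint[3] = (12.6242, 9.0467) + 6.2 * (0.4226, 0.9063) = (12.6242 + 2.6202, 9.0467 + 5.6191) = (15.2444, 14.6658)
End effector: (15.2444, 14.6658)

Answer: 15.2444 14.6658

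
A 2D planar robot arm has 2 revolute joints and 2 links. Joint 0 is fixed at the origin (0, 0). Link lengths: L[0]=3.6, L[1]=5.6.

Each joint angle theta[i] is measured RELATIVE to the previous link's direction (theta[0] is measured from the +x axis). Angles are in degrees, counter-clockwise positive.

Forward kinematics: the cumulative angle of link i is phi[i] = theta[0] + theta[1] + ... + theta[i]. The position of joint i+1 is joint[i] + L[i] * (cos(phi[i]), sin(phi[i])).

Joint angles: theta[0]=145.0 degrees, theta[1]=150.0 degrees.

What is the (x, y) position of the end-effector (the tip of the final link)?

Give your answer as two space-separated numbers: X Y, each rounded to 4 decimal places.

joint[0] = (0.0000, 0.0000)  (base)
link 0: phi[0] = 145 = 145 deg
  cos(145 deg) = -0.8192, sin(145 deg) = 0.5736
  joint[1] = (0.0000, 0.0000) + 3.6 * (-0.8192, 0.5736) = (0.0000 + -2.9489, 0.0000 + 2.0649) = (-2.9489, 2.0649)
link 1: phi[1] = 145 + 150 = 295 deg
  cos(295 deg) = 0.4226, sin(295 deg) = -0.9063
  joint[2] = (-2.9489, 2.0649) + 5.6 * (0.4226, -0.9063) = (-2.9489 + 2.3667, 2.0649 + -5.0753) = (-0.5823, -3.0104)
End effector: (-0.5823, -3.0104)

Answer: -0.5823 -3.0104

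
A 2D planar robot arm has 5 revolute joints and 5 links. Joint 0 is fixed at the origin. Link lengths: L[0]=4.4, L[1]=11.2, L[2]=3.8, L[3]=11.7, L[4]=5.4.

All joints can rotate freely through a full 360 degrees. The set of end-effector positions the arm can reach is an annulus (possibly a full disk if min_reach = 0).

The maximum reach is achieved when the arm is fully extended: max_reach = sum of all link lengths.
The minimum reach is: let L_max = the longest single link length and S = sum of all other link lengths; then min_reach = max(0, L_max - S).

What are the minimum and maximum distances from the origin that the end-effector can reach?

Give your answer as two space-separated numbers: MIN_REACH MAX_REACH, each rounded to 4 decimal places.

Answer: 0.0000 36.5000

Derivation:
Link lengths: [4.4, 11.2, 3.8, 11.7, 5.4]
max_reach = 4.4 + 11.2 + 3.8 + 11.7 + 5.4 = 36.5
L_max = max([4.4, 11.2, 3.8, 11.7, 5.4]) = 11.7
S (sum of others) = 36.5 - 11.7 = 24.8
min_reach = max(0, 11.7 - 24.8) = max(0, -13.1) = 0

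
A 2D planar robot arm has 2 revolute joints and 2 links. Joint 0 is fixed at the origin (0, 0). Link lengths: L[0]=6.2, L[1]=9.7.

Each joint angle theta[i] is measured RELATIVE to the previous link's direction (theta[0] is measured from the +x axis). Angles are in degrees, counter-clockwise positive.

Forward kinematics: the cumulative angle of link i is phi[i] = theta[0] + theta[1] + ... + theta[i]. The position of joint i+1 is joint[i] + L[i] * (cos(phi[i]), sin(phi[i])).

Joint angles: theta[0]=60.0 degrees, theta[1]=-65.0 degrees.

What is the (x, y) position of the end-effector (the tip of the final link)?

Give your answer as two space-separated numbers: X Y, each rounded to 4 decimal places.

joint[0] = (0.0000, 0.0000)  (base)
link 0: phi[0] = 60 = 60 deg
  cos(60 deg) = 0.5000, sin(60 deg) = 0.8660
  joint[1] = (0.0000, 0.0000) + 6.2 * (0.5000, 0.8660) = (0.0000 + 3.1000, 0.0000 + 5.3694) = (3.1000, 5.3694)
link 1: phi[1] = 60 + -65 = -5 deg
  cos(-5 deg) = 0.9962, sin(-5 deg) = -0.0872
  joint[2] = (3.1000, 5.3694) + 9.7 * (0.9962, -0.0872) = (3.1000 + 9.6631, 5.3694 + -0.8454) = (12.7631, 4.5239)
End effector: (12.7631, 4.5239)

Answer: 12.7631 4.5239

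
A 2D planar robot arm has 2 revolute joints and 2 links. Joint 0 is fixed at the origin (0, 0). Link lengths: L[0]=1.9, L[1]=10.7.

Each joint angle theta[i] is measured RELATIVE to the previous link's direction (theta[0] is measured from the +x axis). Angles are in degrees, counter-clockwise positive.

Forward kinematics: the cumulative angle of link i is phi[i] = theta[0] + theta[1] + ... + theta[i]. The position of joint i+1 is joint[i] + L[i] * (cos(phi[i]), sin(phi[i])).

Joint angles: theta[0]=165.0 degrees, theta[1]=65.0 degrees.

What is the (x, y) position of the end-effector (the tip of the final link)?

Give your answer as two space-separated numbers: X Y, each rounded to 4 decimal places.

Answer: -8.7131 -7.7049

Derivation:
joint[0] = (0.0000, 0.0000)  (base)
link 0: phi[0] = 165 = 165 deg
  cos(165 deg) = -0.9659, sin(165 deg) = 0.2588
  joint[1] = (0.0000, 0.0000) + 1.9 * (-0.9659, 0.2588) = (0.0000 + -1.8353, 0.0000 + 0.4918) = (-1.8353, 0.4918)
link 1: phi[1] = 165 + 65 = 230 deg
  cos(230 deg) = -0.6428, sin(230 deg) = -0.7660
  joint[2] = (-1.8353, 0.4918) + 10.7 * (-0.6428, -0.7660) = (-1.8353 + -6.8778, 0.4918 + -8.1967) = (-8.7131, -7.7049)
End effector: (-8.7131, -7.7049)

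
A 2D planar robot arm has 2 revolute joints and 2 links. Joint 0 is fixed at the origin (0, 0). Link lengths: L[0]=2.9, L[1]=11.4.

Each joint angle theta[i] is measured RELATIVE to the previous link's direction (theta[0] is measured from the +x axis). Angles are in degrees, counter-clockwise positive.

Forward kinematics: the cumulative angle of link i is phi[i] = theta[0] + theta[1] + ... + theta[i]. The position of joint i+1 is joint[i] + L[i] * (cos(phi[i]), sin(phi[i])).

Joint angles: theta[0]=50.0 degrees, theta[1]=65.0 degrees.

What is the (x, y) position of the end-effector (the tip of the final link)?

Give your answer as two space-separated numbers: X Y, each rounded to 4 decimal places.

joint[0] = (0.0000, 0.0000)  (base)
link 0: phi[0] = 50 = 50 deg
  cos(50 deg) = 0.6428, sin(50 deg) = 0.7660
  joint[1] = (0.0000, 0.0000) + 2.9 * (0.6428, 0.7660) = (0.0000 + 1.8641, 0.0000 + 2.2215) = (1.8641, 2.2215)
link 1: phi[1] = 50 + 65 = 115 deg
  cos(115 deg) = -0.4226, sin(115 deg) = 0.9063
  joint[2] = (1.8641, 2.2215) + 11.4 * (-0.4226, 0.9063) = (1.8641 + -4.8178, 2.2215 + 10.3319) = (-2.9538, 12.5534)
End effector: (-2.9538, 12.5534)

Answer: -2.9538 12.5534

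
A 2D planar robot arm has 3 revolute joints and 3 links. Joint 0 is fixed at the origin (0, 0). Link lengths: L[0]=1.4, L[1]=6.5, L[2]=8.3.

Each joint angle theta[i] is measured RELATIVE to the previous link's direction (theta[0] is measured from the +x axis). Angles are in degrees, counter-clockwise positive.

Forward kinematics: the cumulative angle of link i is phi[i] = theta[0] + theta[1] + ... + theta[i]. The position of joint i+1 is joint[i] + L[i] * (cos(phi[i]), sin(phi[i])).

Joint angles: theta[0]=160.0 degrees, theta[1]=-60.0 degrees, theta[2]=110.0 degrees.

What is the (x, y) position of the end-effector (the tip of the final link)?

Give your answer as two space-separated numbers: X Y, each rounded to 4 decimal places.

joint[0] = (0.0000, 0.0000)  (base)
link 0: phi[0] = 160 = 160 deg
  cos(160 deg) = -0.9397, sin(160 deg) = 0.3420
  joint[1] = (0.0000, 0.0000) + 1.4 * (-0.9397, 0.3420) = (0.0000 + -1.3156, 0.0000 + 0.4788) = (-1.3156, 0.4788)
link 1: phi[1] = 160 + -60 = 100 deg
  cos(100 deg) = -0.1736, sin(100 deg) = 0.9848
  joint[2] = (-1.3156, 0.4788) + 6.5 * (-0.1736, 0.9848) = (-1.3156 + -1.1287, 0.4788 + 6.4013) = (-2.4443, 6.8801)
link 2: phi[2] = 160 + -60 + 110 = 210 deg
  cos(210 deg) = -0.8660, sin(210 deg) = -0.5000
  joint[3] = (-2.4443, 6.8801) + 8.3 * (-0.8660, -0.5000) = (-2.4443 + -7.1880, 6.8801 + -4.1500) = (-9.6323, 2.7301)
End effector: (-9.6323, 2.7301)

Answer: -9.6323 2.7301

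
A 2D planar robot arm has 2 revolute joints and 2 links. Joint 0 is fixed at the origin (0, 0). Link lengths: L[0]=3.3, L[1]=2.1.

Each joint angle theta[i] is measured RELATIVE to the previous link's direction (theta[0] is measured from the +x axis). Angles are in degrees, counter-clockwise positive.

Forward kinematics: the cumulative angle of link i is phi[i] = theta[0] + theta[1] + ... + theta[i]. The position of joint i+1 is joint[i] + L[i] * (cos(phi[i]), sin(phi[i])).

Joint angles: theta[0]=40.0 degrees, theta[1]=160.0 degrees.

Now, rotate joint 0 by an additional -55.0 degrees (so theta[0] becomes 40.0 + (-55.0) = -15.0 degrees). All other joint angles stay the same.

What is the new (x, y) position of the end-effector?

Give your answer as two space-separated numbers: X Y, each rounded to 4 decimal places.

joint[0] = (0.0000, 0.0000)  (base)
link 0: phi[0] = -15 = -15 deg
  cos(-15 deg) = 0.9659, sin(-15 deg) = -0.2588
  joint[1] = (0.0000, 0.0000) + 3.3 * (0.9659, -0.2588) = (0.0000 + 3.1876, 0.0000 + -0.8541) = (3.1876, -0.8541)
link 1: phi[1] = -15 + 160 = 145 deg
  cos(145 deg) = -0.8192, sin(145 deg) = 0.5736
  joint[2] = (3.1876, -0.8541) + 2.1 * (-0.8192, 0.5736) = (3.1876 + -1.7202, -0.8541 + 1.2045) = (1.4673, 0.3504)
End effector: (1.4673, 0.3504)

Answer: 1.4673 0.3504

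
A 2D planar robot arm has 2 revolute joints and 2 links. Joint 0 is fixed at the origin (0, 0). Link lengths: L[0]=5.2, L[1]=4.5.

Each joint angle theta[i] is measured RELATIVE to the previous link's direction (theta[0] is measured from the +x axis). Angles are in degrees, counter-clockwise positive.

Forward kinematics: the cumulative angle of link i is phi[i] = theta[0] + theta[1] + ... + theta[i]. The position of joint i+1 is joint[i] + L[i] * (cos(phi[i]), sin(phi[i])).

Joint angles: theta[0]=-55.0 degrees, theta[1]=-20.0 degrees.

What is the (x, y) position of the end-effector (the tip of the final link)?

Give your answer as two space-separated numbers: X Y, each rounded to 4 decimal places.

Answer: 4.1473 -8.6063

Derivation:
joint[0] = (0.0000, 0.0000)  (base)
link 0: phi[0] = -55 = -55 deg
  cos(-55 deg) = 0.5736, sin(-55 deg) = -0.8192
  joint[1] = (0.0000, 0.0000) + 5.2 * (0.5736, -0.8192) = (0.0000 + 2.9826, 0.0000 + -4.2596) = (2.9826, -4.2596)
link 1: phi[1] = -55 + -20 = -75 deg
  cos(-75 deg) = 0.2588, sin(-75 deg) = -0.9659
  joint[2] = (2.9826, -4.2596) + 4.5 * (0.2588, -0.9659) = (2.9826 + 1.1647, -4.2596 + -4.3467) = (4.1473, -8.6063)
End effector: (4.1473, -8.6063)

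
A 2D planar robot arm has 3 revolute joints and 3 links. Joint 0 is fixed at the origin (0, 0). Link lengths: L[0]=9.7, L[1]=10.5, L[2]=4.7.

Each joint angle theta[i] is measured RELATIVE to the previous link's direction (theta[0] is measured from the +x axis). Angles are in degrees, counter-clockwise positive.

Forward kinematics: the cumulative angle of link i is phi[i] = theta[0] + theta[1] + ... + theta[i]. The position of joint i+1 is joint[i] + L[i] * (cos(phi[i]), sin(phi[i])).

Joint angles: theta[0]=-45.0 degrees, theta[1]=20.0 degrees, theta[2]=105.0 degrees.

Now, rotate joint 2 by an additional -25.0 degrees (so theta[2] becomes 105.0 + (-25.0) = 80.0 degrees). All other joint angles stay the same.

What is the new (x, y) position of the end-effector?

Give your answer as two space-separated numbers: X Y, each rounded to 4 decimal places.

joint[0] = (0.0000, 0.0000)  (base)
link 0: phi[0] = -45 = -45 deg
  cos(-45 deg) = 0.7071, sin(-45 deg) = -0.7071
  joint[1] = (0.0000, 0.0000) + 9.7 * (0.7071, -0.7071) = (0.0000 + 6.8589, 0.0000 + -6.8589) = (6.8589, -6.8589)
link 1: phi[1] = -45 + 20 = -25 deg
  cos(-25 deg) = 0.9063, sin(-25 deg) = -0.4226
  joint[2] = (6.8589, -6.8589) + 10.5 * (0.9063, -0.4226) = (6.8589 + 9.5162, -6.8589 + -4.4375) = (16.3752, -11.2964)
link 2: phi[2] = -45 + 20 + 80 = 55 deg
  cos(55 deg) = 0.5736, sin(55 deg) = 0.8192
  joint[3] = (16.3752, -11.2964) + 4.7 * (0.5736, 0.8192) = (16.3752 + 2.6958, -11.2964 + 3.8500) = (19.0710, -7.4464)
End effector: (19.0710, -7.4464)

Answer: 19.0710 -7.4464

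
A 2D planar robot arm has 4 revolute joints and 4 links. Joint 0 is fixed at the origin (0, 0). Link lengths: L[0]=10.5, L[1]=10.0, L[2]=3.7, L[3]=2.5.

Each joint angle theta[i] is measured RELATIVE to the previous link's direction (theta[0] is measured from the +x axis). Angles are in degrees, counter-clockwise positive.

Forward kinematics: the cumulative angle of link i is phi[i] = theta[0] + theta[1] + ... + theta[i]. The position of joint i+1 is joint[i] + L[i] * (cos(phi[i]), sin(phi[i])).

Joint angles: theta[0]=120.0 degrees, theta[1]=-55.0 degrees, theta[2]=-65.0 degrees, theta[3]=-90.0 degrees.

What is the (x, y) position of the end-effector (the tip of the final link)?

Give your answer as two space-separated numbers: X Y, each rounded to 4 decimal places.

Answer: 2.6762 15.6563

Derivation:
joint[0] = (0.0000, 0.0000)  (base)
link 0: phi[0] = 120 = 120 deg
  cos(120 deg) = -0.5000, sin(120 deg) = 0.8660
  joint[1] = (0.0000, 0.0000) + 10.5 * (-0.5000, 0.8660) = (0.0000 + -5.2500, 0.0000 + 9.0933) = (-5.2500, 9.0933)
link 1: phi[1] = 120 + -55 = 65 deg
  cos(65 deg) = 0.4226, sin(65 deg) = 0.9063
  joint[2] = (-5.2500, 9.0933) + 10 * (0.4226, 0.9063) = (-5.2500 + 4.2262, 9.0933 + 9.0631) = (-1.0238, 18.1563)
link 2: phi[2] = 120 + -55 + -65 = 0 deg
  cos(0 deg) = 1.0000, sin(0 deg) = 0.0000
  joint[3] = (-1.0238, 18.1563) + 3.7 * (1.0000, 0.0000) = (-1.0238 + 3.7000, 18.1563 + 0.0000) = (2.6762, 18.1563)
link 3: phi[3] = 120 + -55 + -65 + -90 = -90 deg
  cos(-90 deg) = 0.0000, sin(-90 deg) = -1.0000
  joint[4] = (2.6762, 18.1563) + 2.5 * (0.0000, -1.0000) = (2.6762 + 0.0000, 18.1563 + -2.5000) = (2.6762, 15.6563)
End effector: (2.6762, 15.6563)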